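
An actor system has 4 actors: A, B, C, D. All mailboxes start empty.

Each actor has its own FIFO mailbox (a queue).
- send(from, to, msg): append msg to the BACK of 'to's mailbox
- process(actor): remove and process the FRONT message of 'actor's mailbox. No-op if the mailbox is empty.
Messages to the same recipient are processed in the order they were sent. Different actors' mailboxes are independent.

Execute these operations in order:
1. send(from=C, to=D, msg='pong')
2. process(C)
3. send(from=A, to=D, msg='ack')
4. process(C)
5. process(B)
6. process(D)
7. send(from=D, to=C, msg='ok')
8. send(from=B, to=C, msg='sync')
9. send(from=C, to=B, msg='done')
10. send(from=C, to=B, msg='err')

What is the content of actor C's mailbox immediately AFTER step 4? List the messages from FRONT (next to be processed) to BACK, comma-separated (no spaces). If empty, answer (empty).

After 1 (send(from=C, to=D, msg='pong')): A:[] B:[] C:[] D:[pong]
After 2 (process(C)): A:[] B:[] C:[] D:[pong]
After 3 (send(from=A, to=D, msg='ack')): A:[] B:[] C:[] D:[pong,ack]
After 4 (process(C)): A:[] B:[] C:[] D:[pong,ack]

(empty)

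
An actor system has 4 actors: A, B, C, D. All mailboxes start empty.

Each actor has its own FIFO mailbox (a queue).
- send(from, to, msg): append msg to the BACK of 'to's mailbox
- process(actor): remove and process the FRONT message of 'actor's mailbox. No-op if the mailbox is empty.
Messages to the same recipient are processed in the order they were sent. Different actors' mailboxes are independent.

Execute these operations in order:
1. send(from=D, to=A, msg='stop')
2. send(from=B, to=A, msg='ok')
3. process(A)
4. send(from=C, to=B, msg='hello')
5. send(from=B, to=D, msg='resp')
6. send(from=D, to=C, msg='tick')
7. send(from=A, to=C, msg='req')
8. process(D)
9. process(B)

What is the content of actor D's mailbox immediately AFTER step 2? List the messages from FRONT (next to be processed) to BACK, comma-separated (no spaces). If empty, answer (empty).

After 1 (send(from=D, to=A, msg='stop')): A:[stop] B:[] C:[] D:[]
After 2 (send(from=B, to=A, msg='ok')): A:[stop,ok] B:[] C:[] D:[]

(empty)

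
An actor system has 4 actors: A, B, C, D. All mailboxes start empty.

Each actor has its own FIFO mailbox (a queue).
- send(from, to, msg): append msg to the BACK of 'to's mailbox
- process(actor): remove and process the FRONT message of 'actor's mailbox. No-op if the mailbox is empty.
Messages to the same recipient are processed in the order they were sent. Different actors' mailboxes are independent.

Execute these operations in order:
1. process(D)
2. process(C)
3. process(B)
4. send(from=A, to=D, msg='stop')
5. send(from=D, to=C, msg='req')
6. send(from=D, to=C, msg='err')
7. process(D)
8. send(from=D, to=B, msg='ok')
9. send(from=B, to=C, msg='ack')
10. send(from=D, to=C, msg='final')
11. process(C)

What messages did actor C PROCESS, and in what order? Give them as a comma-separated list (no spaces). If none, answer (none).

Answer: req

Derivation:
After 1 (process(D)): A:[] B:[] C:[] D:[]
After 2 (process(C)): A:[] B:[] C:[] D:[]
After 3 (process(B)): A:[] B:[] C:[] D:[]
After 4 (send(from=A, to=D, msg='stop')): A:[] B:[] C:[] D:[stop]
After 5 (send(from=D, to=C, msg='req')): A:[] B:[] C:[req] D:[stop]
After 6 (send(from=D, to=C, msg='err')): A:[] B:[] C:[req,err] D:[stop]
After 7 (process(D)): A:[] B:[] C:[req,err] D:[]
After 8 (send(from=D, to=B, msg='ok')): A:[] B:[ok] C:[req,err] D:[]
After 9 (send(from=B, to=C, msg='ack')): A:[] B:[ok] C:[req,err,ack] D:[]
After 10 (send(from=D, to=C, msg='final')): A:[] B:[ok] C:[req,err,ack,final] D:[]
After 11 (process(C)): A:[] B:[ok] C:[err,ack,final] D:[]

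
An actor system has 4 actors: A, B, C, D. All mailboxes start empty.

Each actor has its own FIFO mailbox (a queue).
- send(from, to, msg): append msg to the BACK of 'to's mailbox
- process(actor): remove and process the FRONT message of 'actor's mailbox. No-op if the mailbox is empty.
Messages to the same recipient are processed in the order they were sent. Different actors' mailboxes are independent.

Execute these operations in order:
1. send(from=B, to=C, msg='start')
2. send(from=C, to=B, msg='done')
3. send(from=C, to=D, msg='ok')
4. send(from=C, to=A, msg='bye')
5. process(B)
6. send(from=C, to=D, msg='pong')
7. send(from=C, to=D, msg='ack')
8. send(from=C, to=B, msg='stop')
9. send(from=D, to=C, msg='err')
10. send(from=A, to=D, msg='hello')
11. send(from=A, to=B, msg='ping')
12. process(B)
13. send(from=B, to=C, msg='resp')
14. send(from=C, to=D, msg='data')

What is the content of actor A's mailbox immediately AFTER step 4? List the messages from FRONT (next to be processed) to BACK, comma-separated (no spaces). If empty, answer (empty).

After 1 (send(from=B, to=C, msg='start')): A:[] B:[] C:[start] D:[]
After 2 (send(from=C, to=B, msg='done')): A:[] B:[done] C:[start] D:[]
After 3 (send(from=C, to=D, msg='ok')): A:[] B:[done] C:[start] D:[ok]
After 4 (send(from=C, to=A, msg='bye')): A:[bye] B:[done] C:[start] D:[ok]

bye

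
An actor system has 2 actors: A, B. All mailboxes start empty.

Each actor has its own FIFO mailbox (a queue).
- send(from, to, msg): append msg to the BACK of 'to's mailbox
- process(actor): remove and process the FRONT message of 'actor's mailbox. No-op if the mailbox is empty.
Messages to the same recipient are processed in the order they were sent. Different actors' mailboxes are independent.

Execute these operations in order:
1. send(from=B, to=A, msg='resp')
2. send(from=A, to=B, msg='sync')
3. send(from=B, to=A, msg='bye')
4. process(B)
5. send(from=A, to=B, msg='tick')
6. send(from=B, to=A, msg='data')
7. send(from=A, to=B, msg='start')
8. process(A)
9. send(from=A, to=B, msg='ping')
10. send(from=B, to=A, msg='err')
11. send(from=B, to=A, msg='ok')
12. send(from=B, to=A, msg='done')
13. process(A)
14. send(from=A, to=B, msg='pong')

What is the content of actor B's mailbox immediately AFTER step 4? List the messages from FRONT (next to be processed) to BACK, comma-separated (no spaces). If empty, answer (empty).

After 1 (send(from=B, to=A, msg='resp')): A:[resp] B:[]
After 2 (send(from=A, to=B, msg='sync')): A:[resp] B:[sync]
After 3 (send(from=B, to=A, msg='bye')): A:[resp,bye] B:[sync]
After 4 (process(B)): A:[resp,bye] B:[]

(empty)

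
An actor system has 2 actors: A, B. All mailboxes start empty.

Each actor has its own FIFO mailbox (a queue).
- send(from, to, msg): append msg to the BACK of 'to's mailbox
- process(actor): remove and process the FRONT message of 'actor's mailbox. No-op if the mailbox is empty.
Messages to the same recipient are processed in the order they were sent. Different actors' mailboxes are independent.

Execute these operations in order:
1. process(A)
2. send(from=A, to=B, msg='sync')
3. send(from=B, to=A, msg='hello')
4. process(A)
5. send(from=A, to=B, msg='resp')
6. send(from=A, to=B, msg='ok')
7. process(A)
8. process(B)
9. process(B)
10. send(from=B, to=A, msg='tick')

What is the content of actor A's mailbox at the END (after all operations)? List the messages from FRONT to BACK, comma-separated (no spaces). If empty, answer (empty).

After 1 (process(A)): A:[] B:[]
After 2 (send(from=A, to=B, msg='sync')): A:[] B:[sync]
After 3 (send(from=B, to=A, msg='hello')): A:[hello] B:[sync]
After 4 (process(A)): A:[] B:[sync]
After 5 (send(from=A, to=B, msg='resp')): A:[] B:[sync,resp]
After 6 (send(from=A, to=B, msg='ok')): A:[] B:[sync,resp,ok]
After 7 (process(A)): A:[] B:[sync,resp,ok]
After 8 (process(B)): A:[] B:[resp,ok]
After 9 (process(B)): A:[] B:[ok]
After 10 (send(from=B, to=A, msg='tick')): A:[tick] B:[ok]

Answer: tick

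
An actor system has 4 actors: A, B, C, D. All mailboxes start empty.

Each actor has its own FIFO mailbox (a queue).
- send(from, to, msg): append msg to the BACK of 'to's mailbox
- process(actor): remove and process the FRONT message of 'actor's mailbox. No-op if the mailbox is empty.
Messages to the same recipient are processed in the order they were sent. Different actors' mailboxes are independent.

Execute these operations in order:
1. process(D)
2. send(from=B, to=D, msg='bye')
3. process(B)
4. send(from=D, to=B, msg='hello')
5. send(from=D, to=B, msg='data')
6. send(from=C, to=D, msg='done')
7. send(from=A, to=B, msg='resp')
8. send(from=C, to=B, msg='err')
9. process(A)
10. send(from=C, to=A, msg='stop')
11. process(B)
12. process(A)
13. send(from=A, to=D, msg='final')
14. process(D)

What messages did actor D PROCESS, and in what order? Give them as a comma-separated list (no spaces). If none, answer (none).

Answer: bye

Derivation:
After 1 (process(D)): A:[] B:[] C:[] D:[]
After 2 (send(from=B, to=D, msg='bye')): A:[] B:[] C:[] D:[bye]
After 3 (process(B)): A:[] B:[] C:[] D:[bye]
After 4 (send(from=D, to=B, msg='hello')): A:[] B:[hello] C:[] D:[bye]
After 5 (send(from=D, to=B, msg='data')): A:[] B:[hello,data] C:[] D:[bye]
After 6 (send(from=C, to=D, msg='done')): A:[] B:[hello,data] C:[] D:[bye,done]
After 7 (send(from=A, to=B, msg='resp')): A:[] B:[hello,data,resp] C:[] D:[bye,done]
After 8 (send(from=C, to=B, msg='err')): A:[] B:[hello,data,resp,err] C:[] D:[bye,done]
After 9 (process(A)): A:[] B:[hello,data,resp,err] C:[] D:[bye,done]
After 10 (send(from=C, to=A, msg='stop')): A:[stop] B:[hello,data,resp,err] C:[] D:[bye,done]
After 11 (process(B)): A:[stop] B:[data,resp,err] C:[] D:[bye,done]
After 12 (process(A)): A:[] B:[data,resp,err] C:[] D:[bye,done]
After 13 (send(from=A, to=D, msg='final')): A:[] B:[data,resp,err] C:[] D:[bye,done,final]
After 14 (process(D)): A:[] B:[data,resp,err] C:[] D:[done,final]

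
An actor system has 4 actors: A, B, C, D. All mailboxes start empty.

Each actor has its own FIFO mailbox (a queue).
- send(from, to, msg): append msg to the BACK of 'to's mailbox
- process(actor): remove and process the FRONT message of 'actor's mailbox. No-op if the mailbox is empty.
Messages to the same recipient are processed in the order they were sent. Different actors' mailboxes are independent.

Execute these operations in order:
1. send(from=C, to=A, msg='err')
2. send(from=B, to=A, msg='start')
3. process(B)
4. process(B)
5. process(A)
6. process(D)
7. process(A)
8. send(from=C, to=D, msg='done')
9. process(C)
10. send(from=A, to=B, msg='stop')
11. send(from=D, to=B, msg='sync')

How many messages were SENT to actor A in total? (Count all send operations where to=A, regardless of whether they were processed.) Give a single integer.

After 1 (send(from=C, to=A, msg='err')): A:[err] B:[] C:[] D:[]
After 2 (send(from=B, to=A, msg='start')): A:[err,start] B:[] C:[] D:[]
After 3 (process(B)): A:[err,start] B:[] C:[] D:[]
After 4 (process(B)): A:[err,start] B:[] C:[] D:[]
After 5 (process(A)): A:[start] B:[] C:[] D:[]
After 6 (process(D)): A:[start] B:[] C:[] D:[]
After 7 (process(A)): A:[] B:[] C:[] D:[]
After 8 (send(from=C, to=D, msg='done')): A:[] B:[] C:[] D:[done]
After 9 (process(C)): A:[] B:[] C:[] D:[done]
After 10 (send(from=A, to=B, msg='stop')): A:[] B:[stop] C:[] D:[done]
After 11 (send(from=D, to=B, msg='sync')): A:[] B:[stop,sync] C:[] D:[done]

Answer: 2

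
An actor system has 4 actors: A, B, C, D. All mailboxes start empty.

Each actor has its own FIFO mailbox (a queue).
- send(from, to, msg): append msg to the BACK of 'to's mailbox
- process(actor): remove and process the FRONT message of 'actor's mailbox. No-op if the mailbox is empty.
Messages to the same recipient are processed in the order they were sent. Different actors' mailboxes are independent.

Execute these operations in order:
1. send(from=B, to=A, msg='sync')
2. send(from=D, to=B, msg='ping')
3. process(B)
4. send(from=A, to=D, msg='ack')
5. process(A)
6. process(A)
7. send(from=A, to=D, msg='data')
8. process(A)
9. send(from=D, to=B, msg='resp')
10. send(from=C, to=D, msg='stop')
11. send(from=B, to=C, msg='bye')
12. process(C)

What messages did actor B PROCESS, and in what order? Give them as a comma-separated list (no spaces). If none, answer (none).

Answer: ping

Derivation:
After 1 (send(from=B, to=A, msg='sync')): A:[sync] B:[] C:[] D:[]
After 2 (send(from=D, to=B, msg='ping')): A:[sync] B:[ping] C:[] D:[]
After 3 (process(B)): A:[sync] B:[] C:[] D:[]
After 4 (send(from=A, to=D, msg='ack')): A:[sync] B:[] C:[] D:[ack]
After 5 (process(A)): A:[] B:[] C:[] D:[ack]
After 6 (process(A)): A:[] B:[] C:[] D:[ack]
After 7 (send(from=A, to=D, msg='data')): A:[] B:[] C:[] D:[ack,data]
After 8 (process(A)): A:[] B:[] C:[] D:[ack,data]
After 9 (send(from=D, to=B, msg='resp')): A:[] B:[resp] C:[] D:[ack,data]
After 10 (send(from=C, to=D, msg='stop')): A:[] B:[resp] C:[] D:[ack,data,stop]
After 11 (send(from=B, to=C, msg='bye')): A:[] B:[resp] C:[bye] D:[ack,data,stop]
After 12 (process(C)): A:[] B:[resp] C:[] D:[ack,data,stop]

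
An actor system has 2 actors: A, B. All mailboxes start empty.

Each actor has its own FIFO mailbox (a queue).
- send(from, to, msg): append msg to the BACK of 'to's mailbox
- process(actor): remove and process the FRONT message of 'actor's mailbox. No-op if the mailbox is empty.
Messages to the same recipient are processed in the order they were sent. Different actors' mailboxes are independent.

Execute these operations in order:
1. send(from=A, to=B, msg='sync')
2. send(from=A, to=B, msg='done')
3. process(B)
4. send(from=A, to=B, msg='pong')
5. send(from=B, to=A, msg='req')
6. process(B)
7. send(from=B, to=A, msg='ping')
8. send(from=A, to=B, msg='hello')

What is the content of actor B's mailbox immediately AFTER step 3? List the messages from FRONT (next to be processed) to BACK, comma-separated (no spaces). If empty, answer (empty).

After 1 (send(from=A, to=B, msg='sync')): A:[] B:[sync]
After 2 (send(from=A, to=B, msg='done')): A:[] B:[sync,done]
After 3 (process(B)): A:[] B:[done]

done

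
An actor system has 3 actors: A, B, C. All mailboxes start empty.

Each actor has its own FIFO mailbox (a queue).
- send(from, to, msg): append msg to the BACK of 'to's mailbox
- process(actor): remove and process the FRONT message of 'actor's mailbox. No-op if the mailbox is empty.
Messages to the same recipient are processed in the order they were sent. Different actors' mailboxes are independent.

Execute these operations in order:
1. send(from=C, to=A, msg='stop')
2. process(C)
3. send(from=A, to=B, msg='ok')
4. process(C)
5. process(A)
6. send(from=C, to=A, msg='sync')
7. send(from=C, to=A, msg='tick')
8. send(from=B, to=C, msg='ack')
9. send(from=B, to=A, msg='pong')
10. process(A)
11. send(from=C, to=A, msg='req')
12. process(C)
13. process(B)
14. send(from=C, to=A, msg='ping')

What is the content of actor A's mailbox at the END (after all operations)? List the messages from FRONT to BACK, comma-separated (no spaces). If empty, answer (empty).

Answer: tick,pong,req,ping

Derivation:
After 1 (send(from=C, to=A, msg='stop')): A:[stop] B:[] C:[]
After 2 (process(C)): A:[stop] B:[] C:[]
After 3 (send(from=A, to=B, msg='ok')): A:[stop] B:[ok] C:[]
After 4 (process(C)): A:[stop] B:[ok] C:[]
After 5 (process(A)): A:[] B:[ok] C:[]
After 6 (send(from=C, to=A, msg='sync')): A:[sync] B:[ok] C:[]
After 7 (send(from=C, to=A, msg='tick')): A:[sync,tick] B:[ok] C:[]
After 8 (send(from=B, to=C, msg='ack')): A:[sync,tick] B:[ok] C:[ack]
After 9 (send(from=B, to=A, msg='pong')): A:[sync,tick,pong] B:[ok] C:[ack]
After 10 (process(A)): A:[tick,pong] B:[ok] C:[ack]
After 11 (send(from=C, to=A, msg='req')): A:[tick,pong,req] B:[ok] C:[ack]
After 12 (process(C)): A:[tick,pong,req] B:[ok] C:[]
After 13 (process(B)): A:[tick,pong,req] B:[] C:[]
After 14 (send(from=C, to=A, msg='ping')): A:[tick,pong,req,ping] B:[] C:[]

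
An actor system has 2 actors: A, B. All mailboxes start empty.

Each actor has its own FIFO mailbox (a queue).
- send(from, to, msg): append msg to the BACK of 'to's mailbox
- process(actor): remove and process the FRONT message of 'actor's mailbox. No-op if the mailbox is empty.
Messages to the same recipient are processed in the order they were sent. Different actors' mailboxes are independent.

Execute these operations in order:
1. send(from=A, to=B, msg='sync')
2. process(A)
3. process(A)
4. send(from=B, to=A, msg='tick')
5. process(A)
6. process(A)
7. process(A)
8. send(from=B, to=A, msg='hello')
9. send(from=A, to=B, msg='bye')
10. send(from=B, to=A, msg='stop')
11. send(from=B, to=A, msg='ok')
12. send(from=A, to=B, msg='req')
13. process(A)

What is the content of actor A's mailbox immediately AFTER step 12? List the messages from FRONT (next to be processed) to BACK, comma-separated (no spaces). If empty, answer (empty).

After 1 (send(from=A, to=B, msg='sync')): A:[] B:[sync]
After 2 (process(A)): A:[] B:[sync]
After 3 (process(A)): A:[] B:[sync]
After 4 (send(from=B, to=A, msg='tick')): A:[tick] B:[sync]
After 5 (process(A)): A:[] B:[sync]
After 6 (process(A)): A:[] B:[sync]
After 7 (process(A)): A:[] B:[sync]
After 8 (send(from=B, to=A, msg='hello')): A:[hello] B:[sync]
After 9 (send(from=A, to=B, msg='bye')): A:[hello] B:[sync,bye]
After 10 (send(from=B, to=A, msg='stop')): A:[hello,stop] B:[sync,bye]
After 11 (send(from=B, to=A, msg='ok')): A:[hello,stop,ok] B:[sync,bye]
After 12 (send(from=A, to=B, msg='req')): A:[hello,stop,ok] B:[sync,bye,req]

hello,stop,ok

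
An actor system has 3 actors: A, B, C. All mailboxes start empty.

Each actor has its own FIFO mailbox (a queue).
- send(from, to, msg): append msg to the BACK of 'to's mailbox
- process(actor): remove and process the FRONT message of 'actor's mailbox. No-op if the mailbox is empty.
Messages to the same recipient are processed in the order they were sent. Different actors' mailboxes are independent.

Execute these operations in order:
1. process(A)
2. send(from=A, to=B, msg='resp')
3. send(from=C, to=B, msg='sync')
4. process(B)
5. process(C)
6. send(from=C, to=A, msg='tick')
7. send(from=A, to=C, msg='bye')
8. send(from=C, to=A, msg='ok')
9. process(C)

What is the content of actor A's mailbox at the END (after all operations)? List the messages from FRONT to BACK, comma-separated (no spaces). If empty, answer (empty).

After 1 (process(A)): A:[] B:[] C:[]
After 2 (send(from=A, to=B, msg='resp')): A:[] B:[resp] C:[]
After 3 (send(from=C, to=B, msg='sync')): A:[] B:[resp,sync] C:[]
After 4 (process(B)): A:[] B:[sync] C:[]
After 5 (process(C)): A:[] B:[sync] C:[]
After 6 (send(from=C, to=A, msg='tick')): A:[tick] B:[sync] C:[]
After 7 (send(from=A, to=C, msg='bye')): A:[tick] B:[sync] C:[bye]
After 8 (send(from=C, to=A, msg='ok')): A:[tick,ok] B:[sync] C:[bye]
After 9 (process(C)): A:[tick,ok] B:[sync] C:[]

Answer: tick,ok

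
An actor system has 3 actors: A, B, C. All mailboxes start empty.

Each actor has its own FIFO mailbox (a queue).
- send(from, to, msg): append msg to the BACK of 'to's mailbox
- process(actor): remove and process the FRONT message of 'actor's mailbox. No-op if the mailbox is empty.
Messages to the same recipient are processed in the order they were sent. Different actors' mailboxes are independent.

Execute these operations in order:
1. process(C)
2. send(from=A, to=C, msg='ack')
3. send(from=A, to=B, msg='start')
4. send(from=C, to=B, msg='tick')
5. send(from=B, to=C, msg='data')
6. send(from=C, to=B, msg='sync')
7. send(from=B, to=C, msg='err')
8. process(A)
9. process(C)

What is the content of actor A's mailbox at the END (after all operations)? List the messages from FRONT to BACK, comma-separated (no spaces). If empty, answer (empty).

After 1 (process(C)): A:[] B:[] C:[]
After 2 (send(from=A, to=C, msg='ack')): A:[] B:[] C:[ack]
After 3 (send(from=A, to=B, msg='start')): A:[] B:[start] C:[ack]
After 4 (send(from=C, to=B, msg='tick')): A:[] B:[start,tick] C:[ack]
After 5 (send(from=B, to=C, msg='data')): A:[] B:[start,tick] C:[ack,data]
After 6 (send(from=C, to=B, msg='sync')): A:[] B:[start,tick,sync] C:[ack,data]
After 7 (send(from=B, to=C, msg='err')): A:[] B:[start,tick,sync] C:[ack,data,err]
After 8 (process(A)): A:[] B:[start,tick,sync] C:[ack,data,err]
After 9 (process(C)): A:[] B:[start,tick,sync] C:[data,err]

Answer: (empty)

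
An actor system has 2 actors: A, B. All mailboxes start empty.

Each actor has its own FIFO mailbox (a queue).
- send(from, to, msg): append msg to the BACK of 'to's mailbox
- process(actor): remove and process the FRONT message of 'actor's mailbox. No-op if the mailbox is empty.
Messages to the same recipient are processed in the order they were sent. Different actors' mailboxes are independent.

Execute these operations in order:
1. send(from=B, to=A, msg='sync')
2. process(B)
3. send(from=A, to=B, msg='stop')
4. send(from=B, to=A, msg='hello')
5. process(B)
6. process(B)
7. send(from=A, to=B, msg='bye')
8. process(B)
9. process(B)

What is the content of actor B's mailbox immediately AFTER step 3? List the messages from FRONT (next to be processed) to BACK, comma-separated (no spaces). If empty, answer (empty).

After 1 (send(from=B, to=A, msg='sync')): A:[sync] B:[]
After 2 (process(B)): A:[sync] B:[]
After 3 (send(from=A, to=B, msg='stop')): A:[sync] B:[stop]

stop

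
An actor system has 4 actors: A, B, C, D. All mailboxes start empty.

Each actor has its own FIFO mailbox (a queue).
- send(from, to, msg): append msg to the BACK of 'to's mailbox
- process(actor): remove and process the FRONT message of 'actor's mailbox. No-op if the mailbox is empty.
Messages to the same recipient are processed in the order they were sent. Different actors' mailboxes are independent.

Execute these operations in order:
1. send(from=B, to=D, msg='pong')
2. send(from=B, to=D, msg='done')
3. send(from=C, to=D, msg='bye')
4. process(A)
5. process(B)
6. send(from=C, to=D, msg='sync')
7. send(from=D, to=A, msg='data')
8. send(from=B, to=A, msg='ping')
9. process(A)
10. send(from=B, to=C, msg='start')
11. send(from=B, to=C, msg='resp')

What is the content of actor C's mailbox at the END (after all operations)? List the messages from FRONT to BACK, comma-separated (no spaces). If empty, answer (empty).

After 1 (send(from=B, to=D, msg='pong')): A:[] B:[] C:[] D:[pong]
After 2 (send(from=B, to=D, msg='done')): A:[] B:[] C:[] D:[pong,done]
After 3 (send(from=C, to=D, msg='bye')): A:[] B:[] C:[] D:[pong,done,bye]
After 4 (process(A)): A:[] B:[] C:[] D:[pong,done,bye]
After 5 (process(B)): A:[] B:[] C:[] D:[pong,done,bye]
After 6 (send(from=C, to=D, msg='sync')): A:[] B:[] C:[] D:[pong,done,bye,sync]
After 7 (send(from=D, to=A, msg='data')): A:[data] B:[] C:[] D:[pong,done,bye,sync]
After 8 (send(from=B, to=A, msg='ping')): A:[data,ping] B:[] C:[] D:[pong,done,bye,sync]
After 9 (process(A)): A:[ping] B:[] C:[] D:[pong,done,bye,sync]
After 10 (send(from=B, to=C, msg='start')): A:[ping] B:[] C:[start] D:[pong,done,bye,sync]
After 11 (send(from=B, to=C, msg='resp')): A:[ping] B:[] C:[start,resp] D:[pong,done,bye,sync]

Answer: start,resp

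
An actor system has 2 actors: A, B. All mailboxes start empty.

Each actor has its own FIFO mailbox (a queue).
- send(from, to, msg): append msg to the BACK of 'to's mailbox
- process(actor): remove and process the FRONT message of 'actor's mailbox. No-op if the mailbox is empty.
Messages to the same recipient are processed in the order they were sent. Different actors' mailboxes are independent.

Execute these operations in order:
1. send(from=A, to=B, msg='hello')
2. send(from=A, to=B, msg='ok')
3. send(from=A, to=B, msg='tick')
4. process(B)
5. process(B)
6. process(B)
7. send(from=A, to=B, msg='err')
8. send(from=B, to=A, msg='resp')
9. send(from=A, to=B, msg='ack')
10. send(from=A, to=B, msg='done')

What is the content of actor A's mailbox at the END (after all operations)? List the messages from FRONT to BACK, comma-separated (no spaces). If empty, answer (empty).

Answer: resp

Derivation:
After 1 (send(from=A, to=B, msg='hello')): A:[] B:[hello]
After 2 (send(from=A, to=B, msg='ok')): A:[] B:[hello,ok]
After 3 (send(from=A, to=B, msg='tick')): A:[] B:[hello,ok,tick]
After 4 (process(B)): A:[] B:[ok,tick]
After 5 (process(B)): A:[] B:[tick]
After 6 (process(B)): A:[] B:[]
After 7 (send(from=A, to=B, msg='err')): A:[] B:[err]
After 8 (send(from=B, to=A, msg='resp')): A:[resp] B:[err]
After 9 (send(from=A, to=B, msg='ack')): A:[resp] B:[err,ack]
After 10 (send(from=A, to=B, msg='done')): A:[resp] B:[err,ack,done]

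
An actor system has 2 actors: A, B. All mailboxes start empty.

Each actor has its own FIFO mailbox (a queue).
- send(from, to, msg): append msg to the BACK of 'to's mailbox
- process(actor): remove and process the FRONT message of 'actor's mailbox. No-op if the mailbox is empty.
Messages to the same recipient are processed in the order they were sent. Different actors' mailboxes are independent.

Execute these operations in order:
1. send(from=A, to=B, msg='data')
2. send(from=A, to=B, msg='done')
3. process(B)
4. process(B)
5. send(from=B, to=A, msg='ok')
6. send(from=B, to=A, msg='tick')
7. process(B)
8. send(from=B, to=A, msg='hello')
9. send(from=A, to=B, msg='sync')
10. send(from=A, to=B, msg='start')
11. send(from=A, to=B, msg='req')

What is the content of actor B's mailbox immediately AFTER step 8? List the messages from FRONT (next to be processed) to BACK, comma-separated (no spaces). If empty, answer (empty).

After 1 (send(from=A, to=B, msg='data')): A:[] B:[data]
After 2 (send(from=A, to=B, msg='done')): A:[] B:[data,done]
After 3 (process(B)): A:[] B:[done]
After 4 (process(B)): A:[] B:[]
After 5 (send(from=B, to=A, msg='ok')): A:[ok] B:[]
After 6 (send(from=B, to=A, msg='tick')): A:[ok,tick] B:[]
After 7 (process(B)): A:[ok,tick] B:[]
After 8 (send(from=B, to=A, msg='hello')): A:[ok,tick,hello] B:[]

(empty)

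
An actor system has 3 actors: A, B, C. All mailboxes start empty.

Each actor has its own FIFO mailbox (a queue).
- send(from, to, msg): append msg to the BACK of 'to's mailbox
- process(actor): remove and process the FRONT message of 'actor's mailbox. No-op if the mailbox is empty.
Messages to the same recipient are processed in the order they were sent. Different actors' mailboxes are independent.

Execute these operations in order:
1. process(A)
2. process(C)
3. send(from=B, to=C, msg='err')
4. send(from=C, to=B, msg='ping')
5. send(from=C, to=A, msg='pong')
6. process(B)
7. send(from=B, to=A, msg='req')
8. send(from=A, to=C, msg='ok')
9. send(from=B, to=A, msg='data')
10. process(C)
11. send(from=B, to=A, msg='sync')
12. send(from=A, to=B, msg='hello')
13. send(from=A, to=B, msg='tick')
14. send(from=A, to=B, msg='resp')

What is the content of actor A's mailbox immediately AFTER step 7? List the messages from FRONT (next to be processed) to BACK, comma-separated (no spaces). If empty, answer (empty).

After 1 (process(A)): A:[] B:[] C:[]
After 2 (process(C)): A:[] B:[] C:[]
After 3 (send(from=B, to=C, msg='err')): A:[] B:[] C:[err]
After 4 (send(from=C, to=B, msg='ping')): A:[] B:[ping] C:[err]
After 5 (send(from=C, to=A, msg='pong')): A:[pong] B:[ping] C:[err]
After 6 (process(B)): A:[pong] B:[] C:[err]
After 7 (send(from=B, to=A, msg='req')): A:[pong,req] B:[] C:[err]

pong,req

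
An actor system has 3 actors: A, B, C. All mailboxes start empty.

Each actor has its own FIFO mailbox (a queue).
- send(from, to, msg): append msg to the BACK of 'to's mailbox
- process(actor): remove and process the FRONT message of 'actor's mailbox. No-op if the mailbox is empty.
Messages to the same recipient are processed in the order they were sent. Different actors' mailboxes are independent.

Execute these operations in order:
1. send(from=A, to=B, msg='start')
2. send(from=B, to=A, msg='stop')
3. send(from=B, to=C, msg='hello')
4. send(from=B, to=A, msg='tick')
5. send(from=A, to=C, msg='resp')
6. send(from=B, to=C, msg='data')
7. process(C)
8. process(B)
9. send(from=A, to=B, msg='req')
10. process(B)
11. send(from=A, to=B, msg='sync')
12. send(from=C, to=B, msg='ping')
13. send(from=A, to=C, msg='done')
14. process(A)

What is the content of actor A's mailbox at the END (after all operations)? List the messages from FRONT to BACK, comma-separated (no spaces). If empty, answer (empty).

After 1 (send(from=A, to=B, msg='start')): A:[] B:[start] C:[]
After 2 (send(from=B, to=A, msg='stop')): A:[stop] B:[start] C:[]
After 3 (send(from=B, to=C, msg='hello')): A:[stop] B:[start] C:[hello]
After 4 (send(from=B, to=A, msg='tick')): A:[stop,tick] B:[start] C:[hello]
After 5 (send(from=A, to=C, msg='resp')): A:[stop,tick] B:[start] C:[hello,resp]
After 6 (send(from=B, to=C, msg='data')): A:[stop,tick] B:[start] C:[hello,resp,data]
After 7 (process(C)): A:[stop,tick] B:[start] C:[resp,data]
After 8 (process(B)): A:[stop,tick] B:[] C:[resp,data]
After 9 (send(from=A, to=B, msg='req')): A:[stop,tick] B:[req] C:[resp,data]
After 10 (process(B)): A:[stop,tick] B:[] C:[resp,data]
After 11 (send(from=A, to=B, msg='sync')): A:[stop,tick] B:[sync] C:[resp,data]
After 12 (send(from=C, to=B, msg='ping')): A:[stop,tick] B:[sync,ping] C:[resp,data]
After 13 (send(from=A, to=C, msg='done')): A:[stop,tick] B:[sync,ping] C:[resp,data,done]
After 14 (process(A)): A:[tick] B:[sync,ping] C:[resp,data,done]

Answer: tick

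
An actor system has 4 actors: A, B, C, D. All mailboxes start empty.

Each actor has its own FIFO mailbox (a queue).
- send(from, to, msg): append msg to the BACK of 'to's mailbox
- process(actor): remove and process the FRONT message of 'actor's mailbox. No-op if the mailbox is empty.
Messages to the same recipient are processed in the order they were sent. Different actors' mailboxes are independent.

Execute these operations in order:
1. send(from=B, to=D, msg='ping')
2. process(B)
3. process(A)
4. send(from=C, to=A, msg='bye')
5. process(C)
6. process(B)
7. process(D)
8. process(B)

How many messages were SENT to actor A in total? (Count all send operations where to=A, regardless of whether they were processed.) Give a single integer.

Answer: 1

Derivation:
After 1 (send(from=B, to=D, msg='ping')): A:[] B:[] C:[] D:[ping]
After 2 (process(B)): A:[] B:[] C:[] D:[ping]
After 3 (process(A)): A:[] B:[] C:[] D:[ping]
After 4 (send(from=C, to=A, msg='bye')): A:[bye] B:[] C:[] D:[ping]
After 5 (process(C)): A:[bye] B:[] C:[] D:[ping]
After 6 (process(B)): A:[bye] B:[] C:[] D:[ping]
After 7 (process(D)): A:[bye] B:[] C:[] D:[]
After 8 (process(B)): A:[bye] B:[] C:[] D:[]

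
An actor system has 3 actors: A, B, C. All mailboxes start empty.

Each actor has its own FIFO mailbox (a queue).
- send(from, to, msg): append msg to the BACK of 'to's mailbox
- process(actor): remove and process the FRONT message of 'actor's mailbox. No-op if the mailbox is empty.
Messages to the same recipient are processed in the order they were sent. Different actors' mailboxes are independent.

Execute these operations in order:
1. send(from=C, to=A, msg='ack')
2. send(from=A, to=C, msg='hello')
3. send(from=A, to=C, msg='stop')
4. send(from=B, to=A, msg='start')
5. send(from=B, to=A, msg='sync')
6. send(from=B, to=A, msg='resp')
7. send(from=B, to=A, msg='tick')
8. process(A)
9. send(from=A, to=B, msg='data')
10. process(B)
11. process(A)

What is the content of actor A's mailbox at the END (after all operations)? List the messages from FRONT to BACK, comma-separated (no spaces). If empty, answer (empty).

Answer: sync,resp,tick

Derivation:
After 1 (send(from=C, to=A, msg='ack')): A:[ack] B:[] C:[]
After 2 (send(from=A, to=C, msg='hello')): A:[ack] B:[] C:[hello]
After 3 (send(from=A, to=C, msg='stop')): A:[ack] B:[] C:[hello,stop]
After 4 (send(from=B, to=A, msg='start')): A:[ack,start] B:[] C:[hello,stop]
After 5 (send(from=B, to=A, msg='sync')): A:[ack,start,sync] B:[] C:[hello,stop]
After 6 (send(from=B, to=A, msg='resp')): A:[ack,start,sync,resp] B:[] C:[hello,stop]
After 7 (send(from=B, to=A, msg='tick')): A:[ack,start,sync,resp,tick] B:[] C:[hello,stop]
After 8 (process(A)): A:[start,sync,resp,tick] B:[] C:[hello,stop]
After 9 (send(from=A, to=B, msg='data')): A:[start,sync,resp,tick] B:[data] C:[hello,stop]
After 10 (process(B)): A:[start,sync,resp,tick] B:[] C:[hello,stop]
After 11 (process(A)): A:[sync,resp,tick] B:[] C:[hello,stop]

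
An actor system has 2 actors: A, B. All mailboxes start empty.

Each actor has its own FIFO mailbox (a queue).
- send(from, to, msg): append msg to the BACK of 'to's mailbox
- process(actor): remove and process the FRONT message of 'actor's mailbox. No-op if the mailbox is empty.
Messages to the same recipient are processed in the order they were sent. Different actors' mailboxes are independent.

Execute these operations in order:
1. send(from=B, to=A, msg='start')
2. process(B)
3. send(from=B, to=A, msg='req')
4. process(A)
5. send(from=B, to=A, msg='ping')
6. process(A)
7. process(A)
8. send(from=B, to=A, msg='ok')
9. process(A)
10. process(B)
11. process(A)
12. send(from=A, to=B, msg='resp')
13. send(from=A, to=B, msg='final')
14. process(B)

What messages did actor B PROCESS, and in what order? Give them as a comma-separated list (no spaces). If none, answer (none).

Answer: resp

Derivation:
After 1 (send(from=B, to=A, msg='start')): A:[start] B:[]
After 2 (process(B)): A:[start] B:[]
After 3 (send(from=B, to=A, msg='req')): A:[start,req] B:[]
After 4 (process(A)): A:[req] B:[]
After 5 (send(from=B, to=A, msg='ping')): A:[req,ping] B:[]
After 6 (process(A)): A:[ping] B:[]
After 7 (process(A)): A:[] B:[]
After 8 (send(from=B, to=A, msg='ok')): A:[ok] B:[]
After 9 (process(A)): A:[] B:[]
After 10 (process(B)): A:[] B:[]
After 11 (process(A)): A:[] B:[]
After 12 (send(from=A, to=B, msg='resp')): A:[] B:[resp]
After 13 (send(from=A, to=B, msg='final')): A:[] B:[resp,final]
After 14 (process(B)): A:[] B:[final]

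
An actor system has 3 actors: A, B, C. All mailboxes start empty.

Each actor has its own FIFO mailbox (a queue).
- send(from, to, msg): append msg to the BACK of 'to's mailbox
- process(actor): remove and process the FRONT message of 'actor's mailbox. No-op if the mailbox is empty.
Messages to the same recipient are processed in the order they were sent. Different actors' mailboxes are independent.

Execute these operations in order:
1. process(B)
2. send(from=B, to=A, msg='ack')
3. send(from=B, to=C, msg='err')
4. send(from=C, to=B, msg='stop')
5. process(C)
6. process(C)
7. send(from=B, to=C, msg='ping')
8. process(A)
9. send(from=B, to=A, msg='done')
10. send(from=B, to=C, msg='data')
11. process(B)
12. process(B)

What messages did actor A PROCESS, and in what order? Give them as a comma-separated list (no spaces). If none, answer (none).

Answer: ack

Derivation:
After 1 (process(B)): A:[] B:[] C:[]
After 2 (send(from=B, to=A, msg='ack')): A:[ack] B:[] C:[]
After 3 (send(from=B, to=C, msg='err')): A:[ack] B:[] C:[err]
After 4 (send(from=C, to=B, msg='stop')): A:[ack] B:[stop] C:[err]
After 5 (process(C)): A:[ack] B:[stop] C:[]
After 6 (process(C)): A:[ack] B:[stop] C:[]
After 7 (send(from=B, to=C, msg='ping')): A:[ack] B:[stop] C:[ping]
After 8 (process(A)): A:[] B:[stop] C:[ping]
After 9 (send(from=B, to=A, msg='done')): A:[done] B:[stop] C:[ping]
After 10 (send(from=B, to=C, msg='data')): A:[done] B:[stop] C:[ping,data]
After 11 (process(B)): A:[done] B:[] C:[ping,data]
After 12 (process(B)): A:[done] B:[] C:[ping,data]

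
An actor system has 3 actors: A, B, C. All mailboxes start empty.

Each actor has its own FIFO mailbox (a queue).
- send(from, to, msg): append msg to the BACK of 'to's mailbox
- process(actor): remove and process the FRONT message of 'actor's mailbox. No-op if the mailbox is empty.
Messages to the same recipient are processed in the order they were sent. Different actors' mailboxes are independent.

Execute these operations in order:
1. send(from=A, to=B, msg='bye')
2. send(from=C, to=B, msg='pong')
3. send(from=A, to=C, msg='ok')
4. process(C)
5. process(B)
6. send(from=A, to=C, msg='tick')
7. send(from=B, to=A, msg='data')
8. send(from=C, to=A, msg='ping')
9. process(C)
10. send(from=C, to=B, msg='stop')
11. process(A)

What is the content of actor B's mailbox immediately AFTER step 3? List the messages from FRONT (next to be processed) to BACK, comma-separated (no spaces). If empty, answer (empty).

After 1 (send(from=A, to=B, msg='bye')): A:[] B:[bye] C:[]
After 2 (send(from=C, to=B, msg='pong')): A:[] B:[bye,pong] C:[]
After 3 (send(from=A, to=C, msg='ok')): A:[] B:[bye,pong] C:[ok]

bye,pong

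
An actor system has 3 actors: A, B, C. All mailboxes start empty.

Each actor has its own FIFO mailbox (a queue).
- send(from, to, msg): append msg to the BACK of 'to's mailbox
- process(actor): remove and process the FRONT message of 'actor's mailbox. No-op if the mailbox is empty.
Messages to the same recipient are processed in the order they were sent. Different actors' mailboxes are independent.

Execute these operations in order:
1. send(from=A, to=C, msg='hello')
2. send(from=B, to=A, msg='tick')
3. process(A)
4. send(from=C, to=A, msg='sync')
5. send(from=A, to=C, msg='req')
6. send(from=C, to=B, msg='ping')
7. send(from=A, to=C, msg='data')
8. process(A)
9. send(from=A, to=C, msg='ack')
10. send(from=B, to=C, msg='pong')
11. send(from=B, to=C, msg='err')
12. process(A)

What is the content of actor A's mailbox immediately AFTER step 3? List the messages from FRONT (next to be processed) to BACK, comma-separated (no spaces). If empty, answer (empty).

After 1 (send(from=A, to=C, msg='hello')): A:[] B:[] C:[hello]
After 2 (send(from=B, to=A, msg='tick')): A:[tick] B:[] C:[hello]
After 3 (process(A)): A:[] B:[] C:[hello]

(empty)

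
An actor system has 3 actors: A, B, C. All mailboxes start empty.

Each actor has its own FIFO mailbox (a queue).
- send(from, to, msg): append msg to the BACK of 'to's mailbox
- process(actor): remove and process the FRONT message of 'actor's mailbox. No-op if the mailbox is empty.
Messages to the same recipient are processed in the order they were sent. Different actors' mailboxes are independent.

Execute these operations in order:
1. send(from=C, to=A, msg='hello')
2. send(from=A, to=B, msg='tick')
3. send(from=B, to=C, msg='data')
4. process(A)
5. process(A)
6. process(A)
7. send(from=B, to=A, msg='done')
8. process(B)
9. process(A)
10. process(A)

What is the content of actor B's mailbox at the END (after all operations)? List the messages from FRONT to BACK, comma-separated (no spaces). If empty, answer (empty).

Answer: (empty)

Derivation:
After 1 (send(from=C, to=A, msg='hello')): A:[hello] B:[] C:[]
After 2 (send(from=A, to=B, msg='tick')): A:[hello] B:[tick] C:[]
After 3 (send(from=B, to=C, msg='data')): A:[hello] B:[tick] C:[data]
After 4 (process(A)): A:[] B:[tick] C:[data]
After 5 (process(A)): A:[] B:[tick] C:[data]
After 6 (process(A)): A:[] B:[tick] C:[data]
After 7 (send(from=B, to=A, msg='done')): A:[done] B:[tick] C:[data]
After 8 (process(B)): A:[done] B:[] C:[data]
After 9 (process(A)): A:[] B:[] C:[data]
After 10 (process(A)): A:[] B:[] C:[data]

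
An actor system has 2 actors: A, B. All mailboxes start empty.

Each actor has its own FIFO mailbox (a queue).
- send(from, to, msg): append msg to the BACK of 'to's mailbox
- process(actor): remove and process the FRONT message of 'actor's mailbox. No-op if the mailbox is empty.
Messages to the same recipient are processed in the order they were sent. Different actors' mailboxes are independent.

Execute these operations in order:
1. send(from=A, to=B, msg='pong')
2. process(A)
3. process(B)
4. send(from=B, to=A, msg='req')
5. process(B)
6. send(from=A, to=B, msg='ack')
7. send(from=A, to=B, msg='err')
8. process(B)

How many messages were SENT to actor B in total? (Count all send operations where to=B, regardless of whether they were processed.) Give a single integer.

Answer: 3

Derivation:
After 1 (send(from=A, to=B, msg='pong')): A:[] B:[pong]
After 2 (process(A)): A:[] B:[pong]
After 3 (process(B)): A:[] B:[]
After 4 (send(from=B, to=A, msg='req')): A:[req] B:[]
After 5 (process(B)): A:[req] B:[]
After 6 (send(from=A, to=B, msg='ack')): A:[req] B:[ack]
After 7 (send(from=A, to=B, msg='err')): A:[req] B:[ack,err]
After 8 (process(B)): A:[req] B:[err]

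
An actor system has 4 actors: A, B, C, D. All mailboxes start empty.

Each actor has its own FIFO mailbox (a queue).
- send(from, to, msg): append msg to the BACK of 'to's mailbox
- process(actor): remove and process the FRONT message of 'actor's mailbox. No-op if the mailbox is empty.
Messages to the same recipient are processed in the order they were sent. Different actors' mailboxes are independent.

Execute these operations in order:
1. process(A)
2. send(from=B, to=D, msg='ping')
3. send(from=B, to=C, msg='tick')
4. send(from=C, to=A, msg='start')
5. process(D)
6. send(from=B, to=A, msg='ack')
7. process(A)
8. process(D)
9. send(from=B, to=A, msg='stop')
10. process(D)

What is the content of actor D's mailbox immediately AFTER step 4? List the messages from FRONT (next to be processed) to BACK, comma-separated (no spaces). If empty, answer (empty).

After 1 (process(A)): A:[] B:[] C:[] D:[]
After 2 (send(from=B, to=D, msg='ping')): A:[] B:[] C:[] D:[ping]
After 3 (send(from=B, to=C, msg='tick')): A:[] B:[] C:[tick] D:[ping]
After 4 (send(from=C, to=A, msg='start')): A:[start] B:[] C:[tick] D:[ping]

ping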